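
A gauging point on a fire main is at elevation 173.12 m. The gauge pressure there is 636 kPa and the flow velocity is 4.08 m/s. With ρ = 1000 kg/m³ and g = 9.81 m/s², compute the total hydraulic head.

Pressure head ψ = P/(ρg) = 636×1000 / (1000 × 9.81) = 64.83 m.
Velocity head = v²/(2g) = 4.08² / (2 × 9.81) = 0.848 m.
h = z + ψ + v²/(2g) = 173.12 + 64.83 + 0.848 = 238.80 m.

h ≈ 238.80 m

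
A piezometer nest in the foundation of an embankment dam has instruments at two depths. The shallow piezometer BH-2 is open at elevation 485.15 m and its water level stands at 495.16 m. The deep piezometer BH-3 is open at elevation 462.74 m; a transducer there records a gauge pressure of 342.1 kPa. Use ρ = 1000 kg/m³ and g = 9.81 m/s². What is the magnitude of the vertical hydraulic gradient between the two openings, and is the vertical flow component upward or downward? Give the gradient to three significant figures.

|i_v| ≈ 0.109; vertical flow is upward

Total head at BH-2: h = 495.16 m (water level in the standpipe).
Pressure head at BH-3: ψ = P/(ρg) = 342.1×1000 / (1000 × 9.81) = 34.87 m.
Total head at BH-3: h = z + ψ = 462.74 + 34.87 = 497.61 m.
Δh = h(BH-2) − h(BH-3) = 495.16 − 497.61 = -2.45 m.
Vertical separation Δz = 485.15 − 462.74 = 22.41 m.
|i_v| = |Δh| / Δz = 2.45 / 22.41 = 0.109.
Head is higher in the deep piezometer, so vertical flow is upward (discharge condition).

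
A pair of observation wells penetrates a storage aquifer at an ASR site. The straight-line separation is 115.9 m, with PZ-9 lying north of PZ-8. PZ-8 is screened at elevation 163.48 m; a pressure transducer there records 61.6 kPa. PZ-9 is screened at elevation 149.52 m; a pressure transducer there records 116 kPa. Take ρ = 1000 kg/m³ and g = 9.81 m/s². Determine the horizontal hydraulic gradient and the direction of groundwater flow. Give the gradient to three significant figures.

i ≈ 0.0726; groundwater flows toward the north

Pressure head at PZ-8: ψ = P/(ρg) = 61.6×1000 / (1000 × 9.81) = 6.28 m.
Total head at PZ-8: h = z + ψ = 163.48 + 6.28 = 169.76 m.
Pressure head at PZ-9: ψ = P/(ρg) = 116×1000 / (1000 × 9.81) = 11.82 m.
Total head at PZ-9: h = z + ψ = 149.52 + 11.82 = 161.34 m.
Head difference: h(PZ-8) − h(PZ-9) = 169.76 − 161.34 = 8.42 m.
Hydraulic gradient: i = |Δh| / L = 8.42 / 115.9 = 0.0726.
Flow is from higher to lower head: from PZ-8 toward PZ-9, i.e. toward the north.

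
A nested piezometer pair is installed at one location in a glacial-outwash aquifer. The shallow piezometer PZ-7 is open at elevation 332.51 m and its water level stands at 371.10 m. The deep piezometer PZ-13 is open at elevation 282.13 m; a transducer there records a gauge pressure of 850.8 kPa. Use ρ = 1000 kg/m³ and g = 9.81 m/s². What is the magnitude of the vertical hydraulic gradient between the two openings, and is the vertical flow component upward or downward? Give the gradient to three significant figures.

Total head at PZ-7: h = 371.10 m (water level in the standpipe).
Pressure head at PZ-13: ψ = P/(ρg) = 850.8×1000 / (1000 × 9.81) = 86.73 m.
Total head at PZ-13: h = z + ψ = 282.13 + 86.73 = 368.86 m.
Δh = h(PZ-7) − h(PZ-13) = 371.10 − 368.86 = 2.24 m.
Vertical separation Δz = 332.51 − 282.13 = 50.38 m.
|i_v| = |Δh| / Δz = 2.24 / 50.38 = 0.0445.
Head is higher in the shallow piezometer, so vertical flow is downward (recharge condition).

|i_v| ≈ 0.0445; vertical flow is downward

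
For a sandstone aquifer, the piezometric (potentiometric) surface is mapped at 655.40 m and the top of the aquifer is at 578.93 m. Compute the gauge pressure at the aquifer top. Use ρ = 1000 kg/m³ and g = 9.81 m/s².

P ≈ 750 kPa

Pressure head at the aquifer top: ψ = h − z = 655.40 − 578.93 = 76.47 m.
P = ρgψ = 1000 × 9.81 × 76.47 = 750171 Pa ≈ 750 kPa.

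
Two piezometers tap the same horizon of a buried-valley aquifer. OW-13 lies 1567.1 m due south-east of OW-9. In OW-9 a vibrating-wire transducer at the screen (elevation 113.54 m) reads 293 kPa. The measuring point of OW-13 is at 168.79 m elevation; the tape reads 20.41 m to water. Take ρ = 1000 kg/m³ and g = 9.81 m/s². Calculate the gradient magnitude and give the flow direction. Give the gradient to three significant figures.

Pressure head at OW-9: ψ = P/(ρg) = 293×1000 / (1000 × 9.81) = 29.87 m.
Total head at OW-9: h = z + ψ = 113.54 + 29.87 = 143.41 m.
Total head at OW-13: h = 168.79 − 20.41 = 148.38 m.
Head difference: h(OW-9) − h(OW-13) = 143.41 − 148.38 = -4.97 m.
Hydraulic gradient: i = |Δh| / L = 4.97 / 1567.1 = 0.00317.
Flow is from higher to lower head: from OW-13 toward OW-9, i.e. toward the north-west.

i ≈ 0.00317; groundwater flows toward the north-west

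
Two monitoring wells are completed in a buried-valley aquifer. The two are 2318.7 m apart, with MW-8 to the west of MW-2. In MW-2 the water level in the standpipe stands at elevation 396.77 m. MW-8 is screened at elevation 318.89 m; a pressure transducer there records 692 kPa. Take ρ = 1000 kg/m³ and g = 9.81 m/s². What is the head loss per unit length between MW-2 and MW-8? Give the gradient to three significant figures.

i ≈ 0.00317 m/m

Total head at MW-2: h = 396.77 m (water level in the piezometer is the total head).
Pressure head at MW-8: ψ = P/(ρg) = 692×1000 / (1000 × 9.81) = 70.54 m.
Total head at MW-8: h = z + ψ = 318.89 + 70.54 = 389.43 m.
Head difference: h(MW-2) − h(MW-8) = 396.77 − 389.43 = 7.34 m.
Hydraulic gradient: i = |Δh| / L = 7.34 / 2318.7 = 0.00317.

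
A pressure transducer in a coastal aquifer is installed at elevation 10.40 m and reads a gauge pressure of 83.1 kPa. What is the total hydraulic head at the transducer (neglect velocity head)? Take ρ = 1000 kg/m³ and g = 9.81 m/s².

h ≈ 18.87 m

ψ = P/(ρg) = 83.1×1000 / (1000 × 9.81) = 8.47 m.
h = z + ψ = 10.40 + 8.47 = 18.87 m.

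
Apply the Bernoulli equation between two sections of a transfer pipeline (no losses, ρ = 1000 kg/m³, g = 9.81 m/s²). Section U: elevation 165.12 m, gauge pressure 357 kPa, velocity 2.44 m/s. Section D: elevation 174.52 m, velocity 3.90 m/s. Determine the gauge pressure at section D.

P₂ ≈ 260 kPa

Pressure head at U: ψ₁ = P₁/(ρg) = 357×1000 / (1000 × 9.81) = 36.39 m.
Velocity heads: v₁²/2g = 2.44²/19.62 = 0.303 m; v₂²/2g = 3.90²/19.62 = 0.775 m.
Total head H = z₁ + ψ₁ + v₁²/2g = 165.12 + 36.39 + 0.303 = 201.81 m.
ψ₂ = H − z₂ − v₂²/2g = 201.81 − 174.52 − 0.775 = 26.51 m.
P₂ = ρgψ₂ = 1000 × 9.81 × 26.51 ≈ 260 kPa.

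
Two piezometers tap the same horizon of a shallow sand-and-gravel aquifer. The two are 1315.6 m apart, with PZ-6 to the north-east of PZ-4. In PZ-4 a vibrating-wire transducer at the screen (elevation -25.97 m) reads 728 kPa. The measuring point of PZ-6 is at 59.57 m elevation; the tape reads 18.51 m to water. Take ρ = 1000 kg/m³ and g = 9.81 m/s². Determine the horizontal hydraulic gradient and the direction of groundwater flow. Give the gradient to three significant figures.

i ≈ 0.00546; groundwater flows toward the north-east

Pressure head at PZ-4: ψ = P/(ρg) = 728×1000 / (1000 × 9.81) = 74.21 m.
Total head at PZ-4: h = z + ψ = -25.97 + 74.21 = 48.24 m.
Total head at PZ-6: h = 59.57 − 18.51 = 41.06 m.
Head difference: h(PZ-4) − h(PZ-6) = 48.24 − 41.06 = 7.18 m.
Hydraulic gradient: i = |Δh| / L = 7.18 / 1315.6 = 0.00546.
Flow is from higher to lower head: from PZ-4 toward PZ-6, i.e. toward the north-east.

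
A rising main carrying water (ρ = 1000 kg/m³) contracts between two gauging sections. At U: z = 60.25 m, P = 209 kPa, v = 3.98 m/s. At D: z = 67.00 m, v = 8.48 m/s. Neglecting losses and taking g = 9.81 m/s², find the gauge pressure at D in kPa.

Pressure head at U: ψ₁ = P₁/(ρg) = 209×1000 / (1000 × 9.81) = 21.30 m.
Velocity heads: v₁²/2g = 3.98²/19.62 = 0.807 m; v₂²/2g = 8.48²/19.62 = 3.665 m.
Total head H = z₁ + ψ₁ + v₁²/2g = 60.25 + 21.30 + 0.807 = 82.36 m.
ψ₂ = H − z₂ − v₂²/2g = 82.36 − 67.00 − 3.665 = 11.70 m.
P₂ = ρgψ₂ = 1000 × 9.81 × 11.70 ≈ 115 kPa.

P₂ ≈ 115 kPa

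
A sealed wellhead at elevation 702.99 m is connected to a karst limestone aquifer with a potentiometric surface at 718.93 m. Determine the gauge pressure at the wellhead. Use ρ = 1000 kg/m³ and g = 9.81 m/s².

Head above the cap: Δh = 718.93 − 702.99 = 15.94 m.
P = ρgΔh = 1000 × 9.81 × 15.94 = 156371 Pa ≈ 156 kPa.

P ≈ 156 kPa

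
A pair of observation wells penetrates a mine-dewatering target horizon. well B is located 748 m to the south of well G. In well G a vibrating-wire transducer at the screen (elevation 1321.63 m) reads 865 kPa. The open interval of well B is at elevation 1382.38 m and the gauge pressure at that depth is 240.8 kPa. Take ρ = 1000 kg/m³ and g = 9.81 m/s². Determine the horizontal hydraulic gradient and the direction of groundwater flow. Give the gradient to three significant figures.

Pressure head at well G: ψ = P/(ρg) = 865×1000 / (1000 × 9.81) = 88.18 m.
Total head at well G: h = z + ψ = 1321.63 + 88.18 = 1409.81 m.
Pressure head at well B: ψ = P/(ρg) = 240.8×1000 / (1000 × 9.81) = 24.55 m.
Total head at well B: h = z + ψ = 1382.38 + 24.55 = 1406.93 m.
Head difference: h(well G) − h(well B) = 1409.81 − 1406.93 = 2.88 m.
Hydraulic gradient: i = |Δh| / L = 2.88 / 748 = 0.00385.
Flow is from higher to lower head: from well G toward well B, i.e. toward the south.

i ≈ 0.00385; groundwater flows toward the south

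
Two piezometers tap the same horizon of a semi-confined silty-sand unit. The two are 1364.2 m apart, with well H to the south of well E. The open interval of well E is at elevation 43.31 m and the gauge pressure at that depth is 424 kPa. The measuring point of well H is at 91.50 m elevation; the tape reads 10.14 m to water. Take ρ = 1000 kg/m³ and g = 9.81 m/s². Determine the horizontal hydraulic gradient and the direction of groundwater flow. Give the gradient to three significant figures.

Pressure head at well E: ψ = P/(ρg) = 424×1000 / (1000 × 9.81) = 43.22 m.
Total head at well E: h = z + ψ = 43.31 + 43.22 = 86.53 m.
Total head at well H: h = 91.50 − 10.14 = 81.36 m.
Head difference: h(well E) − h(well H) = 86.53 − 81.36 = 5.17 m.
Hydraulic gradient: i = |Δh| / L = 5.17 / 1364.2 = 0.00379.
Flow is from higher to lower head: from well E toward well H, i.e. toward the south.

i ≈ 0.00379; groundwater flows toward the south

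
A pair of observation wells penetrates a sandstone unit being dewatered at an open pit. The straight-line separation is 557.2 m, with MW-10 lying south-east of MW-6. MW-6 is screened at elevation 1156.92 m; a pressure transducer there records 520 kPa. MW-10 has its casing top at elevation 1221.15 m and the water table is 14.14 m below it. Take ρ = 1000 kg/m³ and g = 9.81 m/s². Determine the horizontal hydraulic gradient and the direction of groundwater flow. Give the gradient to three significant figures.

i ≈ 0.00524; groundwater flows toward the south-east

Pressure head at MW-6: ψ = P/(ρg) = 520×1000 / (1000 × 9.81) = 53.01 m.
Total head at MW-6: h = z + ψ = 1156.92 + 53.01 = 1209.93 m.
Total head at MW-10: h = 1221.15 − 14.14 = 1207.01 m.
Head difference: h(MW-6) − h(MW-10) = 1209.93 − 1207.01 = 2.92 m.
Hydraulic gradient: i = |Δh| / L = 2.92 / 557.2 = 0.00524.
Flow is from higher to lower head: from MW-6 toward MW-10, i.e. toward the south-east.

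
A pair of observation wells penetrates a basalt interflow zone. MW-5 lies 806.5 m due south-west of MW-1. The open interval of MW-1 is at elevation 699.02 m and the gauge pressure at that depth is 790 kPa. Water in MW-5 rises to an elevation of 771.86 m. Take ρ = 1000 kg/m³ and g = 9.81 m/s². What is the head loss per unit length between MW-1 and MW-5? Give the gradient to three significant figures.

i ≈ 0.00954 m/m

Pressure head at MW-1: ψ = P/(ρg) = 790×1000 / (1000 × 9.81) = 80.53 m.
Total head at MW-1: h = z + ψ = 699.02 + 80.53 = 779.55 m.
Total head at MW-5: h = 771.86 m (water level in the piezometer is the total head).
Head difference: h(MW-1) − h(MW-5) = 779.55 − 771.86 = 7.69 m.
Hydraulic gradient: i = |Δh| / L = 7.69 / 806.5 = 0.00954.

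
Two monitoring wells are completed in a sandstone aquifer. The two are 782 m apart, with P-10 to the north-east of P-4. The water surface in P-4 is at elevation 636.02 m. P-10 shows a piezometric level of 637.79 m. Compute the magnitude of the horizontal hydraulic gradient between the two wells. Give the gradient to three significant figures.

i ≈ 0.00226

Total head at P-4: h = 636.02 m (water level in the piezometer is the total head).
Total head at P-10: h = 637.79 m (water level in the piezometer is the total head).
Head difference: h(P-4) − h(P-10) = 636.02 − 637.79 = -1.77 m.
Hydraulic gradient: i = |Δh| / L = 1.77 / 782 = 0.00226.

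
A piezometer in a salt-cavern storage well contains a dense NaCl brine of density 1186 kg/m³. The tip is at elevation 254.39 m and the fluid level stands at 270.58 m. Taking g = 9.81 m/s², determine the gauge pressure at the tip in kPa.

P ≈ 188 kPa

Pressure head ψ = h − z = 270.58 − 254.39 = 16.19 m.
P = ρgψ = 1186 × 9.81 × 16.19 = 188365 Pa ≈ 188 kPa.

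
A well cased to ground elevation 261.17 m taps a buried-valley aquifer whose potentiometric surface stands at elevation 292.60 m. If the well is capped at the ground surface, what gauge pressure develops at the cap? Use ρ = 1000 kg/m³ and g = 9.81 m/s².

Head above the cap: Δh = 292.60 − 261.17 = 31.43 m.
P = ρgΔh = 1000 × 9.81 × 31.43 = 308328 Pa ≈ 308 kPa.

P ≈ 308 kPa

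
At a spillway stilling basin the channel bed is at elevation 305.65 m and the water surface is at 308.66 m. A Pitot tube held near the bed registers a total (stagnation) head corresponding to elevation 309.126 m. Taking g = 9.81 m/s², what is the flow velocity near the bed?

v ≈ 3.02 m/s

Near the bed, under hydrostatic conditions, the piezometric head (z + ψ) equals the free-surface elevation, 308.66 m.
Velocity head = total − piezometric = 309.126 − 308.66 = 0.466 m.
v = √(2g·h_v) = √(2 × 9.81 × 0.466) = 3.02 m/s.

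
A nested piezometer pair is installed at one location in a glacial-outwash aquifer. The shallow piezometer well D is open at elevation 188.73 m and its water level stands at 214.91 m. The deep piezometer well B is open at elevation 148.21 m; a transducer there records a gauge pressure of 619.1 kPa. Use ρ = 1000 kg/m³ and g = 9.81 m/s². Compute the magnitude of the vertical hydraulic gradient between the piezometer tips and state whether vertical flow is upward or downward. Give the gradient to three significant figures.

Total head at well D: h = 214.91 m (water level in the standpipe).
Pressure head at well B: ψ = P/(ρg) = 619.1×1000 / (1000 × 9.81) = 63.11 m.
Total head at well B: h = z + ψ = 148.21 + 63.11 = 211.32 m.
Δh = h(well D) − h(well B) = 214.91 − 211.32 = 3.59 m.
Vertical separation Δz = 188.73 − 148.21 = 40.52 m.
|i_v| = |Δh| / Δz = 3.59 / 40.52 = 0.0886.
Head is higher in the shallow piezometer, so vertical flow is downward (recharge condition).

|i_v| ≈ 0.0886; vertical flow is downward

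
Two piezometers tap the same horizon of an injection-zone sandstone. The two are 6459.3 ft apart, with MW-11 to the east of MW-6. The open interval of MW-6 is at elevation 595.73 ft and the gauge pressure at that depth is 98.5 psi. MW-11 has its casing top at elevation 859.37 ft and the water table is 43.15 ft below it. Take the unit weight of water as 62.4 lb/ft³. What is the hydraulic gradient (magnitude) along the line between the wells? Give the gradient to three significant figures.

Pressure head at MW-6: ψ = 144·P/γ = 144 × 98.5 / 62.4 = 227.31 ft.
Total head at MW-6: h = z + ψ = 595.73 + 227.31 = 823.04 ft.
Total head at MW-11: h = 859.37 − 43.15 = 816.22 ft.
Head difference: h(MW-6) − h(MW-11) = 823.04 − 816.22 = 6.82 ft.
Hydraulic gradient: i = |Δh| / L = 6.82 / 6459.3 = 0.00106.

i ≈ 0.00106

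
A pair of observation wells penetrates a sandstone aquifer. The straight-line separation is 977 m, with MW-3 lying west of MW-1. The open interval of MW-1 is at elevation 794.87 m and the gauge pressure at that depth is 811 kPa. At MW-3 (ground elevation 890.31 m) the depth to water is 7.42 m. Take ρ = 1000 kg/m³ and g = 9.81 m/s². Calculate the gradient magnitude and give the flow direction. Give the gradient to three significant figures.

i ≈ 0.00548; groundwater flows toward the east

Pressure head at MW-1: ψ = P/(ρg) = 811×1000 / (1000 × 9.81) = 82.67 m.
Total head at MW-1: h = z + ψ = 794.87 + 82.67 = 877.54 m.
Total head at MW-3: h = 890.31 − 7.42 = 882.89 m.
Head difference: h(MW-1) − h(MW-3) = 877.54 − 882.89 = -5.35 m.
Hydraulic gradient: i = |Δh| / L = 5.35 / 977 = 0.00548.
Flow is from higher to lower head: from MW-3 toward MW-1, i.e. toward the east.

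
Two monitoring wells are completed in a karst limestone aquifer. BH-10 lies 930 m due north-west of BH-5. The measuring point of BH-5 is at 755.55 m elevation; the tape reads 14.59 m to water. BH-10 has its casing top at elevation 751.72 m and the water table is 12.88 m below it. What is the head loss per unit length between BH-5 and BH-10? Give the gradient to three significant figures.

i ≈ 0.00228 m/m

Total head at BH-5: h = 755.55 − 14.59 = 740.96 m.
Total head at BH-10: h = 751.72 − 12.88 = 738.84 m.
Head difference: h(BH-5) − h(BH-10) = 740.96 − 738.84 = 2.12 m.
Hydraulic gradient: i = |Δh| / L = 2.12 / 930 = 0.00228.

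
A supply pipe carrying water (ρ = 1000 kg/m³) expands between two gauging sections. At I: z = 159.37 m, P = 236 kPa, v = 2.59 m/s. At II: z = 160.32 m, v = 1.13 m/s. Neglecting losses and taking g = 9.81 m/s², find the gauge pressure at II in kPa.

Pressure head at I: ψ₁ = P₁/(ρg) = 236×1000 / (1000 × 9.81) = 24.06 m.
Velocity heads: v₁²/2g = 2.59²/19.62 = 0.342 m; v₂²/2g = 1.13²/19.62 = 0.065 m.
Total head H = z₁ + ψ₁ + v₁²/2g = 159.37 + 24.06 + 0.342 = 183.77 m.
ψ₂ = H − z₂ − v₂²/2g = 183.77 − 160.32 − 0.065 = 23.39 m.
P₂ = ρgψ₂ = 1000 × 9.81 × 23.39 ≈ 229 kPa.

P₂ ≈ 229 kPa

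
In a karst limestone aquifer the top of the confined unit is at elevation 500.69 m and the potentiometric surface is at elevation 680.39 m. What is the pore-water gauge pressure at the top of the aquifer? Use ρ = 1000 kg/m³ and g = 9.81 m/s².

P ≈ 1760 kPa

Pressure head at the aquifer top: ψ = h − z = 680.39 − 500.69 = 179.70 m.
P = ρgψ = 1000 × 9.81 × 179.70 = 1762857 Pa ≈ 1760 kPa.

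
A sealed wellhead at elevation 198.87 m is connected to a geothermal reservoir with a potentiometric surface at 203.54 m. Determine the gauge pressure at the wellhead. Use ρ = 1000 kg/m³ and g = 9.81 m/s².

P ≈ 45.8 kPa

Head above the cap: Δh = 203.54 − 198.87 = 4.67 m.
P = ρgΔh = 1000 × 9.81 × 4.67 = 45813 Pa ≈ 45.8 kPa.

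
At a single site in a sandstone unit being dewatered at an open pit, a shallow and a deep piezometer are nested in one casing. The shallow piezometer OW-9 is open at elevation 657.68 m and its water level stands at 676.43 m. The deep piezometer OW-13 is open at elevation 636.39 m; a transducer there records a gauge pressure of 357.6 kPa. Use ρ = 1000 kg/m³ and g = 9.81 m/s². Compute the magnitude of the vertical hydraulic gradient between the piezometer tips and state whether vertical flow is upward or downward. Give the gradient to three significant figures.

|i_v| ≈ 0.169; vertical flow is downward

Total head at OW-9: h = 676.43 m (water level in the standpipe).
Pressure head at OW-13: ψ = P/(ρg) = 357.6×1000 / (1000 × 9.81) = 36.45 m.
Total head at OW-13: h = z + ψ = 636.39 + 36.45 = 672.84 m.
Δh = h(OW-9) − h(OW-13) = 676.43 − 672.84 = 3.59 m.
Vertical separation Δz = 657.68 − 636.39 = 21.29 m.
|i_v| = |Δh| / Δz = 3.59 / 21.29 = 0.169.
Head is higher in the shallow piezometer, so vertical flow is downward (recharge condition).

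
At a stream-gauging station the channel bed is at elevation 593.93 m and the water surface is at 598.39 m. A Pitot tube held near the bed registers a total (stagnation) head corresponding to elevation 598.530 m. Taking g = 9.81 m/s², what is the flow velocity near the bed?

Near the bed, under hydrostatic conditions, the piezometric head (z + ψ) equals the free-surface elevation, 598.39 m.
Velocity head = total − piezometric = 598.530 − 598.39 = 0.140 m.
v = √(2g·h_v) = √(2 × 9.81 × 0.140) = 1.66 m/s.

v ≈ 1.66 m/s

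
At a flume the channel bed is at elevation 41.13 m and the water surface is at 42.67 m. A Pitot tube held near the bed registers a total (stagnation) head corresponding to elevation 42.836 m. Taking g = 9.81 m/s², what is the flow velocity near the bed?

v ≈ 1.80 m/s

Near the bed, under hydrostatic conditions, the piezometric head (z + ψ) equals the free-surface elevation, 42.67 m.
Velocity head = total − piezometric = 42.836 − 42.67 = 0.166 m.
v = √(2g·h_v) = √(2 × 9.81 × 0.166) = 1.80 m/s.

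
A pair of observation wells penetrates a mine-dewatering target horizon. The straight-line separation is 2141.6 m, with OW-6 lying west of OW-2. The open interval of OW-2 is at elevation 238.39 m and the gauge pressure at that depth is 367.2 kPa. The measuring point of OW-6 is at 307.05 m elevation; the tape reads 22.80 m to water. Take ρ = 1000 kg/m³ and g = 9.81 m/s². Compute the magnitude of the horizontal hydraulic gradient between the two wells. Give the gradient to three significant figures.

Pressure head at OW-2: ψ = P/(ρg) = 367.2×1000 / (1000 × 9.81) = 37.43 m.
Total head at OW-2: h = z + ψ = 238.39 + 37.43 = 275.82 m.
Total head at OW-6: h = 307.05 − 22.80 = 284.25 m.
Head difference: h(OW-2) − h(OW-6) = 275.82 − 284.25 = -8.43 m.
Hydraulic gradient: i = |Δh| / L = 8.43 / 2141.6 = 0.00394.

i ≈ 0.00394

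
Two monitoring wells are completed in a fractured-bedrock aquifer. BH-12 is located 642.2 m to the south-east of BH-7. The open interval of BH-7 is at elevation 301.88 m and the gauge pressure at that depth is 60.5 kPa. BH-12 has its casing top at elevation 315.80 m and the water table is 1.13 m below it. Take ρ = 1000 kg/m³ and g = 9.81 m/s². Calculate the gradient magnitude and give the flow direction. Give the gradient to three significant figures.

i ≈ 0.0103; groundwater flows toward the north-west

Pressure head at BH-7: ψ = P/(ρg) = 60.5×1000 / (1000 × 9.81) = 6.17 m.
Total head at BH-7: h = z + ψ = 301.88 + 6.17 = 308.05 m.
Total head at BH-12: h = 315.80 − 1.13 = 314.67 m.
Head difference: h(BH-7) − h(BH-12) = 308.05 − 314.67 = -6.62 m.
Hydraulic gradient: i = |Δh| / L = 6.62 / 642.2 = 0.0103.
Flow is from higher to lower head: from BH-12 toward BH-7, i.e. toward the north-west.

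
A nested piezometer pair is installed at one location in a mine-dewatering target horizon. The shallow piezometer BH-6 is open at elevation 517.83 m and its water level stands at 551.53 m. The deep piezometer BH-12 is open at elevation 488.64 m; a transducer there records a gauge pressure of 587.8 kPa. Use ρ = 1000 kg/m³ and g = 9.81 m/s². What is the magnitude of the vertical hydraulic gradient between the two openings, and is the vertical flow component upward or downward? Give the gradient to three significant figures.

|i_v| ≈ 0.102; vertical flow is downward

Total head at BH-6: h = 551.53 m (water level in the standpipe).
Pressure head at BH-12: ψ = P/(ρg) = 587.8×1000 / (1000 × 9.81) = 59.92 m.
Total head at BH-12: h = z + ψ = 488.64 + 59.92 = 548.56 m.
Δh = h(BH-6) − h(BH-12) = 551.53 − 548.56 = 2.97 m.
Vertical separation Δz = 517.83 − 488.64 = 29.19 m.
|i_v| = |Δh| / Δz = 2.97 / 29.19 = 0.102.
Head is higher in the shallow piezometer, so vertical flow is downward (recharge condition).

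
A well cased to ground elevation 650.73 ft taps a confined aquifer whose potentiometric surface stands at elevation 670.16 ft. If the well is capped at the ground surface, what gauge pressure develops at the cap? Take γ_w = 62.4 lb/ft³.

P ≈ 8.42 psi

Head above the cap: Δh = 670.16 − 650.73 = 19.43 ft.
P = γΔh/144 = 62.4 × 19.43 / 144 = 8.42 psi.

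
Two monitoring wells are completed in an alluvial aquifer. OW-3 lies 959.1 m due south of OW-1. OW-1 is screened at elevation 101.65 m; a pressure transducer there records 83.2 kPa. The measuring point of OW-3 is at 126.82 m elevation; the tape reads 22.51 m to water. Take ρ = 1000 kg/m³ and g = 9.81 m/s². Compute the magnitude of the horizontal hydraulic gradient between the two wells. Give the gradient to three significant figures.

Pressure head at OW-1: ψ = P/(ρg) = 83.2×1000 / (1000 × 9.81) = 8.48 m.
Total head at OW-1: h = z + ψ = 101.65 + 8.48 = 110.13 m.
Total head at OW-3: h = 126.82 − 22.51 = 104.31 m.
Head difference: h(OW-1) − h(OW-3) = 110.13 − 104.31 = 5.82 m.
Hydraulic gradient: i = |Δh| / L = 5.82 / 959.1 = 0.00607.

i ≈ 0.00607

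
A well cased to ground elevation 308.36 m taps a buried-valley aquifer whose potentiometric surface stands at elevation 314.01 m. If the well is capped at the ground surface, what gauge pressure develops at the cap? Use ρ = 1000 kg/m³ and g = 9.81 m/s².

P ≈ 55.4 kPa

Head above the cap: Δh = 314.01 − 308.36 = 5.65 m.
P = ρgΔh = 1000 × 9.81 × 5.65 = 55426 Pa ≈ 55.4 kPa.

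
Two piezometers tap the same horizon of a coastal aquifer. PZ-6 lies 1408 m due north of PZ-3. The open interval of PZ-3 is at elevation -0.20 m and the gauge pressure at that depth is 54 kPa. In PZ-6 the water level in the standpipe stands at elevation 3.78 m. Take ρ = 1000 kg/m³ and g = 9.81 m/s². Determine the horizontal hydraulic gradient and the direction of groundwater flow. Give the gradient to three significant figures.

Pressure head at PZ-3: ψ = P/(ρg) = 54×1000 / (1000 × 9.81) = 5.50 m.
Total head at PZ-3: h = z + ψ = -0.20 + 5.50 = 5.30 m.
Total head at PZ-6: h = 3.78 m (water level in the piezometer is the total head).
Head difference: h(PZ-3) − h(PZ-6) = 5.30 − 3.78 = 1.52 m.
Hydraulic gradient: i = |Δh| / L = 1.52 / 1408 = 0.00108.
Flow is from higher to lower head: from PZ-3 toward PZ-6, i.e. toward the north.

i ≈ 0.00108; groundwater flows toward the north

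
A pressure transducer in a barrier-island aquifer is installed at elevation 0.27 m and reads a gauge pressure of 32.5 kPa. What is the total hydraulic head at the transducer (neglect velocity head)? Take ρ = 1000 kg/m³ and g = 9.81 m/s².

ψ = P/(ρg) = 32.5×1000 / (1000 × 9.81) = 3.31 m.
h = z + ψ = 0.27 + 3.31 = 3.58 m.

h ≈ 3.58 m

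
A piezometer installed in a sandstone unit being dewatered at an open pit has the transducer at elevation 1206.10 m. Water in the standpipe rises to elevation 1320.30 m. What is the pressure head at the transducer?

ψ ≈ 114.20 m

Total head h = 1320.30 m (the water-surface elevation in the piezometer).
Pressure head ψ = h − z = 1320.30 − 1206.10 = 114.20 m.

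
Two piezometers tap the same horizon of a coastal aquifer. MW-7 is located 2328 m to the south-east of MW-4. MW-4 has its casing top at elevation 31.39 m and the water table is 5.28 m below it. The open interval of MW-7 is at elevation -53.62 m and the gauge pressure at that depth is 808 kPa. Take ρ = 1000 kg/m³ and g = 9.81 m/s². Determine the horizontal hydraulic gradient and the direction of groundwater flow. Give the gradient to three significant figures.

i ≈ 0.00113; groundwater flows toward the north-west

Total head at MW-4: h = 31.39 − 5.28 = 26.11 m.
Pressure head at MW-7: ψ = P/(ρg) = 808×1000 / (1000 × 9.81) = 82.36 m.
Total head at MW-7: h = z + ψ = -53.62 + 82.36 = 28.74 m.
Head difference: h(MW-4) − h(MW-7) = 26.11 − 28.74 = -2.63 m.
Hydraulic gradient: i = |Δh| / L = 2.63 / 2328 = 0.00113.
Flow is from higher to lower head: from MW-7 toward MW-4, i.e. toward the north-west.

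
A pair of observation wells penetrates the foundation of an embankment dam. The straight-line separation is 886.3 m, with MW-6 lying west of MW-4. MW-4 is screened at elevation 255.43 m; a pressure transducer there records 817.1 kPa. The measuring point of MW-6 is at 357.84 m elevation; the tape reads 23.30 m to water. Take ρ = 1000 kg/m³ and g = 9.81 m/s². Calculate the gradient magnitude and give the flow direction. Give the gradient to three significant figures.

Pressure head at MW-4: ψ = P/(ρg) = 817.1×1000 / (1000 × 9.81) = 83.29 m.
Total head at MW-4: h = z + ψ = 255.43 + 83.29 = 338.72 m.
Total head at MW-6: h = 357.84 − 23.30 = 334.54 m.
Head difference: h(MW-4) − h(MW-6) = 338.72 − 334.54 = 4.18 m.
Hydraulic gradient: i = |Δh| / L = 4.18 / 886.3 = 0.00472.
Flow is from higher to lower head: from MW-4 toward MW-6, i.e. toward the west.

i ≈ 0.00472; groundwater flows toward the west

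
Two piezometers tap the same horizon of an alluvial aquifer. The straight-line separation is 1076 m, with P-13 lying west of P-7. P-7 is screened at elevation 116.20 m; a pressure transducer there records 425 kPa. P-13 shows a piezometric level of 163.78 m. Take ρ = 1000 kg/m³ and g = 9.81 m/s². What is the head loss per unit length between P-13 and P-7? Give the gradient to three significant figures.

i ≈ 0.00396 m/m

Pressure head at P-7: ψ = P/(ρg) = 425×1000 / (1000 × 9.81) = 43.32 m.
Total head at P-7: h = z + ψ = 116.20 + 43.32 = 159.52 m.
Total head at P-13: h = 163.78 m (water level in the piezometer is the total head).
Head difference: h(P-7) − h(P-13) = 159.52 − 163.78 = -4.26 m.
Hydraulic gradient: i = |Δh| / L = 4.26 / 1076 = 0.00396.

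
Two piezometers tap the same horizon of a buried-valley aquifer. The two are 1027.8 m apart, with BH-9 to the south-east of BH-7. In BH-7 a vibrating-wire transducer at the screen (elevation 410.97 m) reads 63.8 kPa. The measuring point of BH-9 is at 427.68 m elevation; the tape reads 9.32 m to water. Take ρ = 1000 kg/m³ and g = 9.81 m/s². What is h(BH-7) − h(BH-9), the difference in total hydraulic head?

Pressure head at BH-7: ψ = P/(ρg) = 63.8×1000 / (1000 × 9.81) = 6.50 m.
Total head at BH-7: h = z + ψ = 410.97 + 6.50 = 417.47 m.
Total head at BH-9: h = 427.68 − 9.32 = 418.36 m.
Head difference: h(BH-7) − h(BH-9) = 417.47 − 418.36 = -0.89 m.

Δh ≈ -0.89 m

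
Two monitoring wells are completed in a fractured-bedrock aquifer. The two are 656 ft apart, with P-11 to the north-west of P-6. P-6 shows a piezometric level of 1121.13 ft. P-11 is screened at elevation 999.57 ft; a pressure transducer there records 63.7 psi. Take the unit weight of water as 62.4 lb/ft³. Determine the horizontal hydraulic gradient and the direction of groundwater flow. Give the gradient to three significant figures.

Total head at P-6: h = 1121.13 ft (water level in the piezometer is the total head).
Pressure head at P-11: ψ = 144·P/γ = 144 × 63.7 / 62.4 = 147.00 ft.
Total head at P-11: h = z + ψ = 999.57 + 147.00 = 1146.57 ft.
Head difference: h(P-6) − h(P-11) = 1121.13 − 1146.57 = -25.44 ft.
Hydraulic gradient: i = |Δh| / L = 25.44 / 656 = 0.0388.
Flow is from higher to lower head: from P-11 toward P-6, i.e. toward the south-east.

i ≈ 0.0388; groundwater flows toward the south-east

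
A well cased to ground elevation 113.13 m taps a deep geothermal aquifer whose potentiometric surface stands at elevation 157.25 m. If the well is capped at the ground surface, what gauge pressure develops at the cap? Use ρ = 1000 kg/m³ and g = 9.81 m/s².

P ≈ 433 kPa

Head above the cap: Δh = 157.25 − 113.13 = 44.12 m.
P = ρgΔh = 1000 × 9.81 × 44.12 = 432817 Pa ≈ 433 kPa.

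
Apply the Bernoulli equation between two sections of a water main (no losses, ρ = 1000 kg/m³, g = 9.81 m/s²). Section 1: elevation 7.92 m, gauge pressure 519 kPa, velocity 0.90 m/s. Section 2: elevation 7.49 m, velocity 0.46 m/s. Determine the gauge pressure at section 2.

Pressure head at 1: ψ₁ = P₁/(ρg) = 519×1000 / (1000 × 9.81) = 52.91 m.
Velocity heads: v₁²/2g = 0.90²/19.62 = 0.041 m; v₂²/2g = 0.46²/19.62 = 0.011 m.
Total head H = z₁ + ψ₁ + v₁²/2g = 7.92 + 52.91 + 0.041 = 60.87 m.
ψ₂ = H − z₂ − v₂²/2g = 60.87 − 7.49 − 0.011 = 53.37 m.
P₂ = ρgψ₂ = 1000 × 9.81 × 53.37 ≈ 524 kPa.

P₂ ≈ 524 kPa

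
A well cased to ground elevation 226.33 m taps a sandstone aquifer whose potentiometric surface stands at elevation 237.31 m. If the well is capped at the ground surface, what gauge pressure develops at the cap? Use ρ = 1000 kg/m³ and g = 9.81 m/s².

Head above the cap: Δh = 237.31 − 226.33 = 10.98 m.
P = ρgΔh = 1000 × 9.81 × 10.98 = 107714 Pa ≈ 108 kPa.

P ≈ 108 kPa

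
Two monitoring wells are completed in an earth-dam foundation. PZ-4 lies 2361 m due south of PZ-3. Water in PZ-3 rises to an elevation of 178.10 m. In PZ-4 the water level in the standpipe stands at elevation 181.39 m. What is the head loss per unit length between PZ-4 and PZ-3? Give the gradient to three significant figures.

Total head at PZ-3: h = 178.10 m (water level in the piezometer is the total head).
Total head at PZ-4: h = 181.39 m (water level in the piezometer is the total head).
Head difference: h(PZ-3) − h(PZ-4) = 178.10 − 181.39 = -3.29 m.
Hydraulic gradient: i = |Δh| / L = 3.29 / 2361 = 0.00139.

i ≈ 0.00139 m/m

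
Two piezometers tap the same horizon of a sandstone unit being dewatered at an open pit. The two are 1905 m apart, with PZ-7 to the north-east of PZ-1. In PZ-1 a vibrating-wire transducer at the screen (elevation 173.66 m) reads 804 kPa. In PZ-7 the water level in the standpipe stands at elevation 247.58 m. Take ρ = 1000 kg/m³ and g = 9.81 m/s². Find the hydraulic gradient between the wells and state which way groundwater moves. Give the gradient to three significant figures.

Pressure head at PZ-1: ψ = P/(ρg) = 804×1000 / (1000 × 9.81) = 81.96 m.
Total head at PZ-1: h = z + ψ = 173.66 + 81.96 = 255.62 m.
Total head at PZ-7: h = 247.58 m (water level in the piezometer is the total head).
Head difference: h(PZ-1) − h(PZ-7) = 255.62 − 247.58 = 8.04 m.
Hydraulic gradient: i = |Δh| / L = 8.04 / 1905 = 0.00422.
Flow is from higher to lower head: from PZ-1 toward PZ-7, i.e. toward the north-east.

i ≈ 0.00422; groundwater flows toward the north-east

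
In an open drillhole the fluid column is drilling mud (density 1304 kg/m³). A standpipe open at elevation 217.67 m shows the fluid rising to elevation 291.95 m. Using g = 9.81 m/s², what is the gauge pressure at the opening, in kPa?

Pressure head ψ = h − z = 291.95 − 217.67 = 74.28 m.
P = ρgψ = 1304 × 9.81 × 74.28 = 950208 Pa ≈ 950 kPa.

P ≈ 950 kPa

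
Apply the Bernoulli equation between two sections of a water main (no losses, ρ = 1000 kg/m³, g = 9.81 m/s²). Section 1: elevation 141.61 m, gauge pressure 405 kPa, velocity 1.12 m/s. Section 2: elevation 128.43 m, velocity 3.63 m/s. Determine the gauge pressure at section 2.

Pressure head at 1: ψ₁ = P₁/(ρg) = 405×1000 / (1000 × 9.81) = 41.28 m.
Velocity heads: v₁²/2g = 1.12²/19.62 = 0.064 m; v₂²/2g = 3.63²/19.62 = 0.672 m.
Total head H = z₁ + ψ₁ + v₁²/2g = 141.61 + 41.28 + 0.064 = 182.95 m.
ψ₂ = H − z₂ − v₂²/2g = 182.95 − 128.43 − 0.672 = 53.85 m.
P₂ = ρgψ₂ = 1000 × 9.81 × 53.85 ≈ 528 kPa.

P₂ ≈ 528 kPa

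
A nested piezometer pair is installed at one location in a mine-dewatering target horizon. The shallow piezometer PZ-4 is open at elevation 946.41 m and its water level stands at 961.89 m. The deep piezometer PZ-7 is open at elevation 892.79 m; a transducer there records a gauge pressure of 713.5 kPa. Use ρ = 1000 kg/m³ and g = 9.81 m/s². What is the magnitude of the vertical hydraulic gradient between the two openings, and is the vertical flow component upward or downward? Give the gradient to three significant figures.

Total head at PZ-4: h = 961.89 m (water level in the standpipe).
Pressure head at PZ-7: ψ = P/(ρg) = 713.5×1000 / (1000 × 9.81) = 72.73 m.
Total head at PZ-7: h = z + ψ = 892.79 + 72.73 = 965.52 m.
Δh = h(PZ-4) − h(PZ-7) = 961.89 − 965.52 = -3.63 m.
Vertical separation Δz = 946.41 − 892.79 = 53.62 m.
|i_v| = |Δh| / Δz = 3.63 / 53.62 = 0.0677.
Head is higher in the deep piezometer, so vertical flow is upward (discharge condition).

|i_v| ≈ 0.0677; vertical flow is upward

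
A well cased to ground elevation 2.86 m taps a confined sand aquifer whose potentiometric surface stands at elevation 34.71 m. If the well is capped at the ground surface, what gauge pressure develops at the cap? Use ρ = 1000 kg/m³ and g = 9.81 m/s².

Head above the cap: Δh = 34.71 − 2.86 = 31.85 m.
P = ρgΔh = 1000 × 9.81 × 31.85 = 312448 Pa ≈ 312 kPa.

P ≈ 312 kPa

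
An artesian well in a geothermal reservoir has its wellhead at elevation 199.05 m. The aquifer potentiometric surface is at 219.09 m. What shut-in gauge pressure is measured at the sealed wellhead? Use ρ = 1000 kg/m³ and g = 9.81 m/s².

Head above the cap: Δh = 219.09 − 199.05 = 20.04 m.
P = ρgΔh = 1000 × 9.81 × 20.04 = 196592 Pa ≈ 197 kPa.

P ≈ 197 kPa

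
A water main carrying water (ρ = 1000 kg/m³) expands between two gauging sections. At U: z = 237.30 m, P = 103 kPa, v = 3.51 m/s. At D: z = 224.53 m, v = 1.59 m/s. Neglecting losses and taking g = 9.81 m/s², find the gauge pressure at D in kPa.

Pressure head at U: ψ₁ = P₁/(ρg) = 103×1000 / (1000 × 9.81) = 10.50 m.
Velocity heads: v₁²/2g = 3.51²/19.62 = 0.628 m; v₂²/2g = 1.59²/19.62 = 0.129 m.
Total head H = z₁ + ψ₁ + v₁²/2g = 237.30 + 10.50 + 0.628 = 248.43 m.
ψ₂ = H − z₂ − v₂²/2g = 248.43 − 224.53 − 0.129 = 23.77 m.
P₂ = ρgψ₂ = 1000 × 9.81 × 23.77 ≈ 233 kPa.

P₂ ≈ 233 kPa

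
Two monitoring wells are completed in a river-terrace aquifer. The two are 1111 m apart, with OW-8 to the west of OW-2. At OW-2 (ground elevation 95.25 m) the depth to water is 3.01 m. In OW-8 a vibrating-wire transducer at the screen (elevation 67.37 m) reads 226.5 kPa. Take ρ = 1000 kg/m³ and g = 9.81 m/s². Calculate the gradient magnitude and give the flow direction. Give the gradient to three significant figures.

i ≈ 0.00160; groundwater flows toward the west

Total head at OW-2: h = 95.25 − 3.01 = 92.24 m.
Pressure head at OW-8: ψ = P/(ρg) = 226.5×1000 / (1000 × 9.81) = 23.09 m.
Total head at OW-8: h = z + ψ = 67.37 + 23.09 = 90.46 m.
Head difference: h(OW-2) − h(OW-8) = 92.24 − 90.46 = 1.78 m.
Hydraulic gradient: i = |Δh| / L = 1.78 / 1111 = 0.00160.
Flow is from higher to lower head: from OW-2 toward OW-8, i.e. toward the west.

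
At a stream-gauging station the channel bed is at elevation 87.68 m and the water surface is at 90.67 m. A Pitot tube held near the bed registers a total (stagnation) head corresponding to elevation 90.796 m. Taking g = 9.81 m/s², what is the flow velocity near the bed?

Near the bed, under hydrostatic conditions, the piezometric head (z + ψ) equals the free-surface elevation, 90.67 m.
Velocity head = total − piezometric = 90.796 − 90.67 = 0.126 m.
v = √(2g·h_v) = √(2 × 9.81 × 0.126) = 1.57 m/s.

v ≈ 1.57 m/s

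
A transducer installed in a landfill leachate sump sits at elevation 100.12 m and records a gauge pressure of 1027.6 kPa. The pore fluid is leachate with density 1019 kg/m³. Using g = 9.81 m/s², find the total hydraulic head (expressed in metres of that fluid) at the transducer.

ψ = P/(ρg) = 1027.6×1000 / (1019 × 9.81) = 102.80 m.
h = z + ψ = 100.12 + 102.80 = 202.92 m.

h ≈ 202.92 m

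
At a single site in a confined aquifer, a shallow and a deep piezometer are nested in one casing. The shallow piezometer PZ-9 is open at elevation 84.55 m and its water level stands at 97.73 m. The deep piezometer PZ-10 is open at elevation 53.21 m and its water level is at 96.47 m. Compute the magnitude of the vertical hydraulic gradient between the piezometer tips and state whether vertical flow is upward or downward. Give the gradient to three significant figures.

Total head at PZ-9: h = 97.73 m (water level in the standpipe).
Total head at PZ-10: h = 96.47 m.
Δh = h(PZ-9) − h(PZ-10) = 97.73 − 96.47 = 1.26 m.
Vertical separation Δz = 84.55 − 53.21 = 31.34 m.
|i_v| = |Δh| / Δz = 1.26 / 31.34 = 0.0402.
Head is higher in the shallow piezometer, so vertical flow is downward (recharge condition).

|i_v| ≈ 0.0402; vertical flow is downward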